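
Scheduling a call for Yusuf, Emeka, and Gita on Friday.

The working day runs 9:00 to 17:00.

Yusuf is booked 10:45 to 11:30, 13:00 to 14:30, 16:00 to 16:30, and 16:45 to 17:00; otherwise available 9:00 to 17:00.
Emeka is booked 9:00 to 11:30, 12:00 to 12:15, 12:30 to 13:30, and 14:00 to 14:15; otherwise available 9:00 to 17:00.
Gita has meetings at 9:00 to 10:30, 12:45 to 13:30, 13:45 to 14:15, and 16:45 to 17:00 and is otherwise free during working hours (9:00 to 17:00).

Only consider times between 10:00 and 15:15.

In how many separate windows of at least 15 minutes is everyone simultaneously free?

3

Yusuf free within 09:00–17:00: 09:00–10:45, 11:30–13:00, 14:30–16:00, 16:30–16:45.
Emeka free within 09:00–17:00: 11:30–12:00, 12:15–12:30, 13:30–14:00, 14:15–17:00.
Gita free within 09:00–17:00: 10:30–12:45, 13:30–13:45, 14:15–16:45.
Yusuf ∩ Emeka: 11:30–12:00, 12:15–12:30, 14:30–16:00, 16:30–16:45.
Yusuf ∩ Emeka ∩ Gita: 11:30–12:00, 12:15–12:30, 14:30–16:00, 16:30–16:45.
Restricted to 10:00–15:15: 11:30–12:00, 12:15–12:30, 14:30–15:15.
Windows ≥ 15 min: 11:30–12:00, 12:15–12:30, 14:30–15:15.
That's 3 windows.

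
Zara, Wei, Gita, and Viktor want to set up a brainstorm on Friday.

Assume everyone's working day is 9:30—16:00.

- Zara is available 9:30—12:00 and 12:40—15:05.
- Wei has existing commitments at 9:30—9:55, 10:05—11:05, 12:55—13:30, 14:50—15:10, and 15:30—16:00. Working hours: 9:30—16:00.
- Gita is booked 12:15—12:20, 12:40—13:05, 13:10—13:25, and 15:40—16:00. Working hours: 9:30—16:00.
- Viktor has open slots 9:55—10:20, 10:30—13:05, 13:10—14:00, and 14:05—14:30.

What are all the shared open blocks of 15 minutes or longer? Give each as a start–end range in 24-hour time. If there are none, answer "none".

11:05–12:00, 13:30–14:00, 14:05–14:30

Wei free within 09:30–16:00: 09:55–10:05, 11:05–12:55, 13:30–14:50, 15:10–15:30.
Gita free within 09:30–16:00: 09:30–12:15, 12:20–12:40, 13:05–13:10, 13:25–15:40.
Zara ∩ Wei: 09:55–10:05, 11:05–12:00, 12:40–12:55, 13:30–14:50.
Zara ∩ Wei ∩ Gita: 09:55–10:05, 11:05–12:00, 13:30–14:50.
Zara ∩ Wei ∩ Gita ∩ Viktor: 09:55–10:05, 11:05–12:00, 13:30–14:00, 14:05–14:30.
Windows ≥ 15 min: 11:05–12:00, 13:30–14:00, 14:05–14:30.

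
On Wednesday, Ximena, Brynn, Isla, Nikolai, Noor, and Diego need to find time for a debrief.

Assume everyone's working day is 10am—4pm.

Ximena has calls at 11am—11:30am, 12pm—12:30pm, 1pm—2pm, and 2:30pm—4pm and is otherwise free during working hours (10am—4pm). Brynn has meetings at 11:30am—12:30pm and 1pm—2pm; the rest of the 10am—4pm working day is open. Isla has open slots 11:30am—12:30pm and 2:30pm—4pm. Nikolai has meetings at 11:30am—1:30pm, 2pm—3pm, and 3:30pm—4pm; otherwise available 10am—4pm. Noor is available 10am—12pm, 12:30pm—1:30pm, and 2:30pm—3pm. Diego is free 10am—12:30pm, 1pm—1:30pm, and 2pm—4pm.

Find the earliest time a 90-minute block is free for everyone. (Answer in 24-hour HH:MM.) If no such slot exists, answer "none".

none

Ximena free within 10:00–16:00: 10:00–11:00, 11:30–12:00, 12:30–13:00, 14:00–14:30.
Brynn free within 10:00–16:00: 10:00–11:30, 12:30–13:00, 14:00–16:00.
Nikolai free within 10:00–16:00: 10:00–11:30, 13:30–14:00, 15:00–15:30.
Ximena ∩ Brynn: 10:00–11:00, 12:30–13:00, 14:00–14:30.
Ximena ∩ Brynn ∩ Isla: (none).
Ximena ∩ Brynn ∩ Isla ∩ Nikolai: (none).
Ximena ∩ Brynn ∩ Isla ∩ Nikolai ∩ Noor: (none).
Ximena ∩ Brynn ∩ Isla ∩ Nikolai ∩ Noor ∩ Diego: (none).
Windows ≥ 90 min: (none).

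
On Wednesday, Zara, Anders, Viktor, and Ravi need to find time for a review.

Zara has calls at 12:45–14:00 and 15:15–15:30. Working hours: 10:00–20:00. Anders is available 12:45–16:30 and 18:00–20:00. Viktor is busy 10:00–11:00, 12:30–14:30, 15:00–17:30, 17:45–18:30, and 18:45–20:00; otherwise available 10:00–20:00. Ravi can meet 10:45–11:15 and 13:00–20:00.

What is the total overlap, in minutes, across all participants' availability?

Zara free within 10:00–20:00: 10:00–12:45, 14:00–15:15, 15:30–20:00.
Viktor free within 10:00–20:00: 11:00–12:30, 14:30–15:00, 17:30–17:45, 18:30–18:45.
Zara ∩ Anders: 14:00–15:15, 15:30–16:30, 18:00–20:00.
Zara ∩ Anders ∩ Viktor: 14:30–15:00, 18:30–18:45.
Zara ∩ Anders ∩ Viktor ∩ Ravi: 14:30–15:00, 18:30–18:45.
Total common minutes: 30 + 15 = 45.

45 minutes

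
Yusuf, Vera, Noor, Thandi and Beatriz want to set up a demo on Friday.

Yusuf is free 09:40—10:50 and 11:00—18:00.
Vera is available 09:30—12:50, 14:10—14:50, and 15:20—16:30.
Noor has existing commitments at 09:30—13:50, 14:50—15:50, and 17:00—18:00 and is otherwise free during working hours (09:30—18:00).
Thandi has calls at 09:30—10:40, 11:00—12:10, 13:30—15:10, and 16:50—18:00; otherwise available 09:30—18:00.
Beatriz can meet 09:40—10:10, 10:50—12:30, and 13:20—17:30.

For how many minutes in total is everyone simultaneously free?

Noor free within 09:30–18:00: 13:50–14:50, 15:50–17:00.
Thandi free within 09:30–18:00: 10:40–11:00, 12:10–13:30, 15:10–16:50.
Yusuf ∩ Vera: 09:40–10:50, 11:00–12:50, 14:10–14:50, 15:20–16:30.
Yusuf ∩ Vera ∩ Noor: 14:10–14:50, 15:50–16:30.
Yusuf ∩ Vera ∩ Noor ∩ Thandi: 15:50–16:30.
Yusuf ∩ Vera ∩ Noor ∩ Thandi ∩ Beatriz: 15:50–16:30.
Total common minutes: 40.

40 minutes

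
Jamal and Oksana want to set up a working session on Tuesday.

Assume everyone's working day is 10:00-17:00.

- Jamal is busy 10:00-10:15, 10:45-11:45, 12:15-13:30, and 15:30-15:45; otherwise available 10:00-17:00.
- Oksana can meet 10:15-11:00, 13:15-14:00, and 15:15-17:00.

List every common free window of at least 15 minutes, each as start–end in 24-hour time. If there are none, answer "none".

Jamal free within 10:00–17:00: 10:15–10:45, 11:45–12:15, 13:30–15:30, 15:45–17:00.
Jamal ∩ Oksana: 10:15–10:45, 13:30–14:00, 15:15–15:30, 15:45–17:00.
Windows ≥ 15 min: 10:15–10:45, 13:30–14:00, 15:15–15:30, 15:45–17:00.

10:15–10:45, 13:30–14:00, 15:15–15:30, 15:45–17:00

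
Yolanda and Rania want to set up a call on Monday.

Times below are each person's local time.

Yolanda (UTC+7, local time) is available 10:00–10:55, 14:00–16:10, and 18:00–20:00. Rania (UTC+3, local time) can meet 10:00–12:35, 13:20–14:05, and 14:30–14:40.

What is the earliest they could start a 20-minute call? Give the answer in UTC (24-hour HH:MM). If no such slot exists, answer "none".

07:00

Yolanda → UTC: 03:00–03:55, 07:00–09:10, 11:00–13:00.
Rania → UTC: 07:00–09:35, 10:20–11:05, 11:30–11:40.
Yolanda ∩ Rania: 07:00–09:10, 11:00–11:05, 11:30–11:40.
Windows ≥ 20 min: 07:00–09:10.
Earliest such window starts at 07:00.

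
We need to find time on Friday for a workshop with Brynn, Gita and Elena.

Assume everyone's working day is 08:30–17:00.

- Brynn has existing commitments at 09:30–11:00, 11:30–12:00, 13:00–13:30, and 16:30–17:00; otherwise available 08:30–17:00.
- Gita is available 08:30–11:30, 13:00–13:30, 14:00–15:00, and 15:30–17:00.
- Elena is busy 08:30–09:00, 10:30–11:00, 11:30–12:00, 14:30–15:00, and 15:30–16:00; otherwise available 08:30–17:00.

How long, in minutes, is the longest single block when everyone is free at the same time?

30 minutes

Brynn free within 08:30–17:00: 08:30–09:30, 11:00–11:30, 12:00–13:00, 13:30–16:30.
Elena free within 08:30–17:00: 09:00–10:30, 11:00–11:30, 12:00–14:30, 15:00–15:30, 16:00–17:00.
Brynn ∩ Gita: 08:30–09:30, 11:00–11:30, 14:00–15:00, 15:30–16:30.
Brynn ∩ Gita ∩ Elena: 09:00–09:30, 11:00–11:30, 14:00–14:30, 16:00–16:30.
Common window lengths: 30, 30, 30, 30 min; longest is 30.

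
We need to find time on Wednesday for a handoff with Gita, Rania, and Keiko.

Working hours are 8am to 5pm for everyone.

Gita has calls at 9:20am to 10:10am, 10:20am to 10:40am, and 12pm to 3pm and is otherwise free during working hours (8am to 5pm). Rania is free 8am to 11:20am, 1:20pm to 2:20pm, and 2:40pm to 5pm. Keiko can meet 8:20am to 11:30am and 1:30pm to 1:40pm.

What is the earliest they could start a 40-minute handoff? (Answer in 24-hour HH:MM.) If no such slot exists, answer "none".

Gita free within 08:00–17:00: 08:00–09:20, 10:10–10:20, 10:40–12:00, 15:00–17:00.
Gita ∩ Rania: 08:00–09:20, 10:10–10:20, 10:40–11:20, 15:00–17:00.
Gita ∩ Rania ∩ Keiko: 08:20–09:20, 10:10–10:20, 10:40–11:20.
Windows ≥ 40 min: 08:20–09:20, 10:40–11:20.
Earliest such window starts at 08:20.

08:20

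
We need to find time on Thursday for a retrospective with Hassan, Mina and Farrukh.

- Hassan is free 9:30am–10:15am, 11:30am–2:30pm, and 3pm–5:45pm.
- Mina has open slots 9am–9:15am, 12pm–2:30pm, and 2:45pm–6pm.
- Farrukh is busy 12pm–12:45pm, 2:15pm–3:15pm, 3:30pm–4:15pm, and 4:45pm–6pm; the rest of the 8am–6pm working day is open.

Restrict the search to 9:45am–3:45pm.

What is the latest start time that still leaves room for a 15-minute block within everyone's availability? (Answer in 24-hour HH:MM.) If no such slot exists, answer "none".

Farrukh free within 08:00–18:00: 08:00–12:00, 12:45–14:15, 15:15–15:30, 16:15–16:45.
Hassan ∩ Mina: 12:00–14:30, 15:00–17:45.
Hassan ∩ Mina ∩ Farrukh: 12:45–14:15, 15:15–15:30, 16:15–16:45.
Restricted to 09:45–15:45: 12:45–14:15, 15:15–15:30.
Windows ≥ 15 min: 12:45–14:15, 15:15–15:30.
Latest start in the last window 15:15–15:30 is 15:30 − 15 min = 15:15.

15:15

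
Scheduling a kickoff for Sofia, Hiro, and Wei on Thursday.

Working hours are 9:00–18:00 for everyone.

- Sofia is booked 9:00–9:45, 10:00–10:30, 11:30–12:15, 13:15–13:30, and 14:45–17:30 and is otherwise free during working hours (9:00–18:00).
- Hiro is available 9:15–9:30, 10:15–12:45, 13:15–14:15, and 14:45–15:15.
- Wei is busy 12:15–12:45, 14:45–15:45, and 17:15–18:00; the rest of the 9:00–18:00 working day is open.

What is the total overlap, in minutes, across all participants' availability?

105 minutes

Sofia free within 09:00–18:00: 09:45–10:00, 10:30–11:30, 12:15–13:15, 13:30–14:45, 17:30–18:00.
Wei free within 09:00–18:00: 09:00–12:15, 12:45–14:45, 15:45–17:15.
Sofia ∩ Hiro: 10:30–11:30, 12:15–12:45, 13:30–14:15.
Sofia ∩ Hiro ∩ Wei: 10:30–11:30, 13:30–14:15.
Total common minutes: 60 + 45 = 105.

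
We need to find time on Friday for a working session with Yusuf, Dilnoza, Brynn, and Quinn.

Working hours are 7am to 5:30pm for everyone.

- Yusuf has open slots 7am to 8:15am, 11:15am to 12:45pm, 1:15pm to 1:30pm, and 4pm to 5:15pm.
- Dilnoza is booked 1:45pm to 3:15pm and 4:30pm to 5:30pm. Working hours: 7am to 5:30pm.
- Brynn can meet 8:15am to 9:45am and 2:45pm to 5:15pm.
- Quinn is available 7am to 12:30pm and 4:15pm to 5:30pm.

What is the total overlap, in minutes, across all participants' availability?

Dilnoza free within 07:00–17:30: 07:00–13:45, 15:15–16:30.
Yusuf ∩ Dilnoza: 07:00–08:15, 11:15–12:45, 13:15–13:30, 16:00–16:30.
Yusuf ∩ Dilnoza ∩ Brynn: 16:00–16:30.
Yusuf ∩ Dilnoza ∩ Brynn ∩ Quinn: 16:15–16:30.
Total common minutes: 15.

15 minutes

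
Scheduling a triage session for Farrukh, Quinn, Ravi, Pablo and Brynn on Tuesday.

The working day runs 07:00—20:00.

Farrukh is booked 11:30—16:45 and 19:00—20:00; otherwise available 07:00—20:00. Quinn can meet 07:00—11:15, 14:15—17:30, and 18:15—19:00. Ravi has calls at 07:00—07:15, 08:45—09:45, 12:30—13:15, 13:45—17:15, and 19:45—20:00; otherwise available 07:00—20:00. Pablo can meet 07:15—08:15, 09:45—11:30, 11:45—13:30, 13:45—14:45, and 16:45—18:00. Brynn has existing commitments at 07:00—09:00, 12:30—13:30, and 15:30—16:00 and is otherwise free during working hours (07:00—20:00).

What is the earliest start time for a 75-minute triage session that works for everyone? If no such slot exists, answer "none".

Farrukh free within 07:00–20:00: 07:00–11:30, 16:45–19:00.
Ravi free within 07:00–20:00: 07:15–08:45, 09:45–12:30, 13:15–13:45, 17:15–19:45.
Brynn free within 07:00–20:00: 09:00–12:30, 13:30–15:30, 16:00–20:00.
Farrukh ∩ Quinn: 07:00–11:15, 16:45–17:30, 18:15–19:00.
Farrukh ∩ Quinn ∩ Ravi: 07:15–08:45, 09:45–11:15, 17:15–17:30, 18:15–19:00.
Farrukh ∩ Quinn ∩ Ravi ∩ Pablo: 07:15–08:15, 09:45–11:15, 17:15–17:30.
Farrukh ∩ Quinn ∩ Ravi ∩ Pablo ∩ Brynn: 09:45–11:15, 17:15–17:30.
Windows ≥ 75 min: 09:45–11:15.
Earliest such window starts at 09:45.

09:45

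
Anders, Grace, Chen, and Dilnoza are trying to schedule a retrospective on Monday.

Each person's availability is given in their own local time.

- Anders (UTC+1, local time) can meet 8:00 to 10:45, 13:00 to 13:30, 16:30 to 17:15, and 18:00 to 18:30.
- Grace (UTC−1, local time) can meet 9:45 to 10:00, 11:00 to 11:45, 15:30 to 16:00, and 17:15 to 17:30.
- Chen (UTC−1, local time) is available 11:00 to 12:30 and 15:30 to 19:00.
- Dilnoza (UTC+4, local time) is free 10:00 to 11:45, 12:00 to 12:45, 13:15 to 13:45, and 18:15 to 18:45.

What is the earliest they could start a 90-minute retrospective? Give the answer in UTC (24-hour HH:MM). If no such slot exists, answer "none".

Anders → UTC: 07:00–09:45, 12:00–12:30, 15:30–16:15, 17:00–17:30.
Grace → UTC: 10:45–11:00, 12:00–12:45, 16:30–17:00, 18:15–18:30.
Chen → UTC: 12:00–13:30, 16:30–20:00.
Dilnoza → UTC: 06:00–07:45, 08:00–08:45, 09:15–09:45, 14:15–14:45.
Anders ∩ Grace: 12:00–12:30.
Anders ∩ Grace ∩ Chen: 12:00–12:30.
Anders ∩ Grace ∩ Chen ∩ Dilnoza: (none).
Windows ≥ 90 min: (none).

none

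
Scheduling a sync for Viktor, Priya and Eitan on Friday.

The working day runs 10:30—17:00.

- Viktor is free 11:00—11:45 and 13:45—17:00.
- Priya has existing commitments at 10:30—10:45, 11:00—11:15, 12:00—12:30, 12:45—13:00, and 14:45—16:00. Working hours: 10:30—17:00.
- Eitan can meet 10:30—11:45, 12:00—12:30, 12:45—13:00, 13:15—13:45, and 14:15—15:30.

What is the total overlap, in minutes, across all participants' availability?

60 minutes

Priya free within 10:30–17:00: 10:45–11:00, 11:15–12:00, 12:30–12:45, 13:00–14:45, 16:00–17:00.
Viktor ∩ Priya: 11:15–11:45, 13:45–14:45, 16:00–17:00.
Viktor ∩ Priya ∩ Eitan: 11:15–11:45, 14:15–14:45.
Total common minutes: 30 + 30 = 60.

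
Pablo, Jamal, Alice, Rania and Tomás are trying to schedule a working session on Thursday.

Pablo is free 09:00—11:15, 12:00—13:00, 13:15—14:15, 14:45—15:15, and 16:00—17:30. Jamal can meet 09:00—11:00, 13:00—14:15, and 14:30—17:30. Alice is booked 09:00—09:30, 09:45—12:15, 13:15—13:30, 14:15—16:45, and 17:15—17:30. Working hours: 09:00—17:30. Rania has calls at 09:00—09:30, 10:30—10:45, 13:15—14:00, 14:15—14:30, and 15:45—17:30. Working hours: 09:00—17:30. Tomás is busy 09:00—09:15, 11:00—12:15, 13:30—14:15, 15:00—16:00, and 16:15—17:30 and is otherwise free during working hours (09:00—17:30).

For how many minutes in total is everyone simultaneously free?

15 minutes

Alice free within 09:00–17:30: 09:30–09:45, 12:15–13:15, 13:30–14:15, 16:45–17:15.
Rania free within 09:00–17:30: 09:30–10:30, 10:45–13:15, 14:00–14:15, 14:30–15:45.
Tomás free within 09:00–17:30: 09:15–11:00, 12:15–13:30, 14:15–15:00, 16:00–16:15.
Pablo ∩ Jamal: 09:00–11:00, 13:15–14:15, 14:45–15:15, 16:00–17:30.
Pablo ∩ Jamal ∩ Alice: 09:30–09:45, 13:30–14:15, 16:45–17:15.
Pablo ∩ Jamal ∩ Alice ∩ Rania: 09:30–09:45, 14:00–14:15.
Pablo ∩ Jamal ∩ Alice ∩ Rania ∩ Tomás: 09:30–09:45.
Total common minutes: 15.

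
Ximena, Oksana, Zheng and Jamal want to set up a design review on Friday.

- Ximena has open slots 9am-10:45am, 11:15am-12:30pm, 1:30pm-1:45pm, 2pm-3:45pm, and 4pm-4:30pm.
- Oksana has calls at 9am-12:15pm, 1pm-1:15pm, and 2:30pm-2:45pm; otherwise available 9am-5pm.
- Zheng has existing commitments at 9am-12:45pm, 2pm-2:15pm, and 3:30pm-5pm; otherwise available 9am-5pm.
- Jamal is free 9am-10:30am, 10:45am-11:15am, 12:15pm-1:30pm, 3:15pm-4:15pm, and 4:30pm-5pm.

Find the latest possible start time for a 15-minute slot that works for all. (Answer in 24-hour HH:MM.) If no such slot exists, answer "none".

Oksana free within 09:00–17:00: 12:15–13:00, 13:15–14:30, 14:45–17:00.
Zheng free within 09:00–17:00: 12:45–14:00, 14:15–15:30.
Ximena ∩ Oksana: 12:15–12:30, 13:30–13:45, 14:00–14:30, 14:45–15:45, 16:00–16:30.
Ximena ∩ Oksana ∩ Zheng: 13:30–13:45, 14:15–14:30, 14:45–15:30.
Ximena ∩ Oksana ∩ Zheng ∩ Jamal: 15:15–15:30.
Windows ≥ 15 min: 15:15–15:30.
Latest start in the last window 15:15–15:30 is 15:30 − 15 min = 15:15.

15:15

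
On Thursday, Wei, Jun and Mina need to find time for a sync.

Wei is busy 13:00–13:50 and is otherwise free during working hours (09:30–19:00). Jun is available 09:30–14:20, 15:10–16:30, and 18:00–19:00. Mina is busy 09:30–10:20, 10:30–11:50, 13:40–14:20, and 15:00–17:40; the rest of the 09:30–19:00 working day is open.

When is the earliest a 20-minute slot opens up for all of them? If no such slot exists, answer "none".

11:50

Wei free within 09:30–19:00: 09:30–13:00, 13:50–19:00.
Mina free within 09:30–19:00: 10:20–10:30, 11:50–13:40, 14:20–15:00, 17:40–19:00.
Wei ∩ Jun: 09:30–13:00, 13:50–14:20, 15:10–16:30, 18:00–19:00.
Wei ∩ Jun ∩ Mina: 10:20–10:30, 11:50–13:00, 18:00–19:00.
Windows ≥ 20 min: 11:50–13:00, 18:00–19:00.
Earliest such window starts at 11:50.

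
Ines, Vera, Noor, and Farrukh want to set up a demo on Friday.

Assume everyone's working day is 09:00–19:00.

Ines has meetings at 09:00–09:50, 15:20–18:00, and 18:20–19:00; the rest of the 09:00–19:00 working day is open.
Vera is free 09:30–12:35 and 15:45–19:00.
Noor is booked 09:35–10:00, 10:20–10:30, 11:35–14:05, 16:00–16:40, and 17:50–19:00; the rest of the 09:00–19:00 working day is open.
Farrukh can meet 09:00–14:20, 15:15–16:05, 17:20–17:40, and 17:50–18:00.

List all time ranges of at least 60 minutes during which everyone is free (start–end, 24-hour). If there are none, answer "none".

10:30–11:35

Ines free within 09:00–19:00: 09:50–15:20, 18:00–18:20.
Noor free within 09:00–19:00: 09:00–09:35, 10:00–10:20, 10:30–11:35, 14:05–16:00, 16:40–17:50.
Ines ∩ Vera: 09:50–12:35, 18:00–18:20.
Ines ∩ Vera ∩ Noor: 10:00–10:20, 10:30–11:35.
Ines ∩ Vera ∩ Noor ∩ Farrukh: 10:00–10:20, 10:30–11:35.
Windows ≥ 60 min: 10:30–11:35.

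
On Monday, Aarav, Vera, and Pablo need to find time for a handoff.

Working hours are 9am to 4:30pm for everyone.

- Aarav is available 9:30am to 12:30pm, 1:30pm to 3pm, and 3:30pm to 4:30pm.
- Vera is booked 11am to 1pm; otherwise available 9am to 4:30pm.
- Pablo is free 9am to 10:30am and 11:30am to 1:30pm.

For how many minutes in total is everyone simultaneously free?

60 minutes

Vera free within 09:00–16:30: 09:00–11:00, 13:00–16:30.
Aarav ∩ Vera: 09:30–11:00, 13:30–15:00, 15:30–16:30.
Aarav ∩ Vera ∩ Pablo: 09:30–10:30.
Total common minutes: 60.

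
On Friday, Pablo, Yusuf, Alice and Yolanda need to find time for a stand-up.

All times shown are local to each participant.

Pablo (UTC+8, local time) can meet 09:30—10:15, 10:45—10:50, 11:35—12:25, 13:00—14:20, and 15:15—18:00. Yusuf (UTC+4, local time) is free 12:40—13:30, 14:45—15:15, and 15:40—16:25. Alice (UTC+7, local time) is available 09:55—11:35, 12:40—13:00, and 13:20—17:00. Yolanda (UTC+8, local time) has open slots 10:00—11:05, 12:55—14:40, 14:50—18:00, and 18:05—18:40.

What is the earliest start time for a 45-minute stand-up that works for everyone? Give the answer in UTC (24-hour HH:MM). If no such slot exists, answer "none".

08:40

Pablo → UTC: 01:30–02:15, 02:45–02:50, 03:35–04:25, 05:00–06:20, 07:15–10:00.
Yusuf → UTC: 08:40–09:30, 10:45–11:15, 11:40–12:25.
Alice → UTC: 02:55–04:35, 05:40–06:00, 06:20–10:00.
Yolanda → UTC: 02:00–03:05, 04:55–06:40, 06:50–10:00, 10:05–10:40.
Pablo ∩ Yusuf: 08:40–09:30.
Pablo ∩ Yusuf ∩ Alice: 08:40–09:30.
Pablo ∩ Yusuf ∩ Alice ∩ Yolanda: 08:40–09:30.
Windows ≥ 45 min: 08:40–09:30.
Earliest such window starts at 08:40.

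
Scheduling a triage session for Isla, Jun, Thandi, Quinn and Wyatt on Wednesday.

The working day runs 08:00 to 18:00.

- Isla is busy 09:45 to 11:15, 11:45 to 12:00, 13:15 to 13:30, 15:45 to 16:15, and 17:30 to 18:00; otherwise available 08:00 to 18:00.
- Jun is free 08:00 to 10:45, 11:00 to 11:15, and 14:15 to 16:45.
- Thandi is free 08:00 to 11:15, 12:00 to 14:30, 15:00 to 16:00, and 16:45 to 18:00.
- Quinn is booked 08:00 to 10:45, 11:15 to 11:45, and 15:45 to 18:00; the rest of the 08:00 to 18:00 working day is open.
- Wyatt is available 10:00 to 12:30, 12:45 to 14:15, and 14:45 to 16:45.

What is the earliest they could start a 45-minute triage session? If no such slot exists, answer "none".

Isla free within 08:00–18:00: 08:00–09:45, 11:15–11:45, 12:00–13:15, 13:30–15:45, 16:15–17:30.
Quinn free within 08:00–18:00: 10:45–11:15, 11:45–15:45.
Isla ∩ Jun: 08:00–09:45, 14:15–15:45, 16:15–16:45.
Isla ∩ Jun ∩ Thandi: 08:00–09:45, 14:15–14:30, 15:00–15:45.
Isla ∩ Jun ∩ Thandi ∩ Quinn: 14:15–14:30, 15:00–15:45.
Isla ∩ Jun ∩ Thandi ∩ Quinn ∩ Wyatt: 15:00–15:45.
Windows ≥ 45 min: 15:00–15:45.
Earliest such window starts at 15:00.

15:00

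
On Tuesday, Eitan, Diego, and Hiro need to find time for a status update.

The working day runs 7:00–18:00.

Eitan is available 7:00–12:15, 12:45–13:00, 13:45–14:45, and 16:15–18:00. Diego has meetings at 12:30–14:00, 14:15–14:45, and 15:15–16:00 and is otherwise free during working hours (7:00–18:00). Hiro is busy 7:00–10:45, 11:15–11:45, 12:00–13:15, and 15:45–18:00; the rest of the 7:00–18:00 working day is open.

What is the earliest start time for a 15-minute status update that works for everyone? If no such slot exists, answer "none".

Diego free within 07:00–18:00: 07:00–12:30, 14:00–14:15, 14:45–15:15, 16:00–18:00.
Hiro free within 07:00–18:00: 10:45–11:15, 11:45–12:00, 13:15–15:45.
Eitan ∩ Diego: 07:00–12:15, 14:00–14:15, 16:15–18:00.
Eitan ∩ Diego ∩ Hiro: 10:45–11:15, 11:45–12:00, 14:00–14:15.
Windows ≥ 15 min: 10:45–11:15, 11:45–12:00, 14:00–14:15.
Earliest such window starts at 10:45.

10:45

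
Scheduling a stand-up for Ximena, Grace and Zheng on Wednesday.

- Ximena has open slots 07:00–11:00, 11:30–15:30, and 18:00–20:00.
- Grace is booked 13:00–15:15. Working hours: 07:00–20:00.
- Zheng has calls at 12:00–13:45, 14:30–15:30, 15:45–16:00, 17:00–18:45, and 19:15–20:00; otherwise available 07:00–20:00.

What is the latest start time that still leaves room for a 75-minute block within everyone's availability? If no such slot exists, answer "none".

Grace free within 07:00–20:00: 07:00–13:00, 15:15–20:00.
Zheng free within 07:00–20:00: 07:00–12:00, 13:45–14:30, 15:30–15:45, 16:00–17:00, 18:45–19:15.
Ximena ∩ Grace: 07:00–11:00, 11:30–13:00, 15:15–15:30, 18:00–20:00.
Ximena ∩ Grace ∩ Zheng: 07:00–11:00, 11:30–12:00, 18:45–19:15.
Windows ≥ 75 min: 07:00–11:00.
Latest start in the last window 07:00–11:00 is 11:00 − 75 min = 09:45.

09:45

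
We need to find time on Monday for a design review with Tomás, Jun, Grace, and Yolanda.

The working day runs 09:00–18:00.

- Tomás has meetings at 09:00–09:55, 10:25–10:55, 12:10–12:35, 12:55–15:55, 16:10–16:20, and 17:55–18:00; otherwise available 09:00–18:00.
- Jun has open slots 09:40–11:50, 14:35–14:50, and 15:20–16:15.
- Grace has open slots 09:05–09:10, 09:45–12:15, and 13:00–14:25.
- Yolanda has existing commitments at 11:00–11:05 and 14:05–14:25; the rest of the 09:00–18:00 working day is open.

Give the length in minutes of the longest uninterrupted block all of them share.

Tomás free within 09:00–18:00: 09:55–10:25, 10:55–12:10, 12:35–12:55, 15:55–16:10, 16:20–17:55.
Yolanda free within 09:00–18:00: 09:00–11:00, 11:05–14:05, 14:25–18:00.
Tomás ∩ Jun: 09:55–10:25, 10:55–11:50, 15:55–16:10.
Tomás ∩ Jun ∩ Grace: 09:55–10:25, 10:55–11:50.
Tomás ∩ Jun ∩ Grace ∩ Yolanda: 09:55–10:25, 10:55–11:00, 11:05–11:50.
Common window lengths: 30, 5, 45 min; longest is 45.

45 minutes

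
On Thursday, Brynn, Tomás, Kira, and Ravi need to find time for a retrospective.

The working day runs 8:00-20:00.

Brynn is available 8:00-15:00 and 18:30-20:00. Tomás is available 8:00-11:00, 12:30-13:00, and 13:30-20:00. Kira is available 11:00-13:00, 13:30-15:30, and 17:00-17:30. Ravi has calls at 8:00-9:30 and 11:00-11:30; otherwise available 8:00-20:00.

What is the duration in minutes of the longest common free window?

Ravi free within 08:00–20:00: 09:30–11:00, 11:30–20:00.
Brynn ∩ Tomás: 08:00–11:00, 12:30–13:00, 13:30–15:00, 18:30–20:00.
Brynn ∩ Tomás ∩ Kira: 12:30–13:00, 13:30–15:00.
Brynn ∩ Tomás ∩ Kira ∩ Ravi: 12:30–13:00, 13:30–15:00.
Common window lengths: 30, 90 min; longest is 90.

90 minutes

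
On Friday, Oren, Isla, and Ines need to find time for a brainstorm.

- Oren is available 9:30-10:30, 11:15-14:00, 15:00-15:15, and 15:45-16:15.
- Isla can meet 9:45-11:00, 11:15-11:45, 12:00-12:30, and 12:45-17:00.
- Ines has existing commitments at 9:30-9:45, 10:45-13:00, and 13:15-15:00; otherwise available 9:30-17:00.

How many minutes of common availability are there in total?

Ines free within 09:30–17:00: 09:45–10:45, 13:00–13:15, 15:00–17:00.
Oren ∩ Isla: 09:45–10:30, 11:15–11:45, 12:00–12:30, 12:45–14:00, 15:00–15:15, 15:45–16:15.
Oren ∩ Isla ∩ Ines: 09:45–10:30, 13:00–13:15, 15:00–15:15, 15:45–16:15.
Total common minutes: 45 + 15 + 15 + 30 = 105.

105 minutes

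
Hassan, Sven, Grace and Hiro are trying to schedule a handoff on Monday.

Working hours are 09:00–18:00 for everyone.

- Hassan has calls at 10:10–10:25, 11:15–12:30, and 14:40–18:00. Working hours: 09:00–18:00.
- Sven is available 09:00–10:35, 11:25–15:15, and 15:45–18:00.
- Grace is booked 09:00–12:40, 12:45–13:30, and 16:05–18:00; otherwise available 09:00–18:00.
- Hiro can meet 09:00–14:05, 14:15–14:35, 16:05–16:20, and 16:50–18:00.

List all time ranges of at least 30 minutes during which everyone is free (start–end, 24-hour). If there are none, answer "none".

Hassan free within 09:00–18:00: 09:00–10:10, 10:25–11:15, 12:30–14:40.
Grace free within 09:00–18:00: 12:40–12:45, 13:30–16:05.
Hassan ∩ Sven: 09:00–10:10, 10:25–10:35, 12:30–14:40.
Hassan ∩ Sven ∩ Grace: 12:40–12:45, 13:30–14:40.
Hassan ∩ Sven ∩ Grace ∩ Hiro: 12:40–12:45, 13:30–14:05, 14:15–14:35.
Windows ≥ 30 min: 13:30–14:05.

13:30–14:05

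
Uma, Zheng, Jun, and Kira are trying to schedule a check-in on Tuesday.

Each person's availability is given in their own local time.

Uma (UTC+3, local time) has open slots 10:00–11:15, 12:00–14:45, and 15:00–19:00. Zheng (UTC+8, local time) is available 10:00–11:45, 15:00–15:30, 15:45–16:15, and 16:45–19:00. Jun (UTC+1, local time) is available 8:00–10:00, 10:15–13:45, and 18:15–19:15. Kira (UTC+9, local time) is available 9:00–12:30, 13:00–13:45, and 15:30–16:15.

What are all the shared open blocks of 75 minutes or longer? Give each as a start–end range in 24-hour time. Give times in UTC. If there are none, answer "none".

none

Uma → UTC: 07:00–08:15, 09:00–11:45, 12:00–16:00.
Zheng → UTC: 02:00–03:45, 07:00–07:30, 07:45–08:15, 08:45–11:00.
Jun → UTC: 07:00–09:00, 09:15–12:45, 17:15–18:15.
Kira → UTC: 00:00–03:30, 04:00–04:45, 06:30–07:15.
Uma ∩ Zheng: 07:00–07:30, 07:45–08:15, 09:00–11:00.
Uma ∩ Zheng ∩ Jun: 07:00–07:30, 07:45–08:15, 09:15–11:00.
Uma ∩ Zheng ∩ Jun ∩ Kira: 07:00–07:15.
Windows ≥ 75 min: (none).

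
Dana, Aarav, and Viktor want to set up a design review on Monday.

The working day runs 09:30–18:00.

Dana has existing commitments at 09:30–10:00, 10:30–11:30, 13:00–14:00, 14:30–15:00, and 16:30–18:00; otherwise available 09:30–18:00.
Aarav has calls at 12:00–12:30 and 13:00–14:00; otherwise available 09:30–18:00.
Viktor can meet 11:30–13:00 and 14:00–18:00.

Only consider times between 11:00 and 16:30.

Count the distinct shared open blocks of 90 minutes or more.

1

Dana free within 09:30–18:00: 10:00–10:30, 11:30–13:00, 14:00–14:30, 15:00–16:30.
Aarav free within 09:30–18:00: 09:30–12:00, 12:30–13:00, 14:00–18:00.
Dana ∩ Aarav: 10:00–10:30, 11:30–12:00, 12:30–13:00, 14:00–14:30, 15:00–16:30.
Dana ∩ Aarav ∩ Viktor: 11:30–12:00, 12:30–13:00, 14:00–14:30, 15:00–16:30.
Restricted to 11:00–16:30: 11:30–12:00, 12:30–13:00, 14:00–14:30, 15:00–16:30.
Windows ≥ 90 min: 15:00–16:30.
That's 1 window.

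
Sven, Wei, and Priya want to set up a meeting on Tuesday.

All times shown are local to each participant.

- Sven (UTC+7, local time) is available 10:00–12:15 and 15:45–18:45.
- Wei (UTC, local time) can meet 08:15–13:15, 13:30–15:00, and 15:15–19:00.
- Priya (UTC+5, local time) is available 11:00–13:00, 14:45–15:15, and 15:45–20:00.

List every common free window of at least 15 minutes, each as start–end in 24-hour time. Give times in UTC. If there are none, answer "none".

09:45–10:15, 10:45–11:45

Sven → UTC: 03:00–05:15, 08:45–11:45.
Wei → UTC: 08:15–13:15, 13:30–15:00, 15:15–19:00.
Priya → UTC: 06:00–08:00, 09:45–10:15, 10:45–15:00.
Sven ∩ Wei: 08:45–11:45.
Sven ∩ Wei ∩ Priya: 09:45–10:15, 10:45–11:45.
Windows ≥ 15 min: 09:45–10:15, 10:45–11:45.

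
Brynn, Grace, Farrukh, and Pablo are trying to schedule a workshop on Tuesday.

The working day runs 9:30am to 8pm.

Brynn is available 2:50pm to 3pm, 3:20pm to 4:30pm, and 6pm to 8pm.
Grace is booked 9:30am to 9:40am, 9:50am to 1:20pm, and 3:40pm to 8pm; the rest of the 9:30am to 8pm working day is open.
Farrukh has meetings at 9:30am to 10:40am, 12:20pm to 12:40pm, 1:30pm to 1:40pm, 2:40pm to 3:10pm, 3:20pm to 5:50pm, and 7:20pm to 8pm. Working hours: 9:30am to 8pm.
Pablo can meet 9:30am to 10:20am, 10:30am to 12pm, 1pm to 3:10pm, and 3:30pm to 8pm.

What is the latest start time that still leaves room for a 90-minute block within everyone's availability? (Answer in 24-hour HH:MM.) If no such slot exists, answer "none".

Grace free within 09:30–20:00: 09:40–09:50, 13:20–15:40.
Farrukh free within 09:30–20:00: 10:40–12:20, 12:40–13:30, 13:40–14:40, 15:10–15:20, 17:50–19:20.
Brynn ∩ Grace: 14:50–15:00, 15:20–15:40.
Brynn ∩ Grace ∩ Farrukh: (none).
Brynn ∩ Grace ∩ Farrukh ∩ Pablo: (none).
Windows ≥ 90 min: (none).

none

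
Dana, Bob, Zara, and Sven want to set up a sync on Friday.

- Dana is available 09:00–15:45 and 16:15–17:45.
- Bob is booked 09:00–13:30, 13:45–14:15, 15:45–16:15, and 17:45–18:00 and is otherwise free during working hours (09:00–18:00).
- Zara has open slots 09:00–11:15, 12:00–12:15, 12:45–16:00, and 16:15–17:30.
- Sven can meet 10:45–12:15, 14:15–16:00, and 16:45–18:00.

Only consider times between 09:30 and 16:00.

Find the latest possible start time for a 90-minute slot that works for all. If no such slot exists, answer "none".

14:15

Bob free within 09:00–18:00: 13:30–13:45, 14:15–15:45, 16:15–17:45.
Dana ∩ Bob: 13:30–13:45, 14:15–15:45, 16:15–17:45.
Dana ∩ Bob ∩ Zara: 13:30–13:45, 14:15–15:45, 16:15–17:30.
Dana ∩ Bob ∩ Zara ∩ Sven: 14:15–15:45, 16:45–17:30.
Restricted to 09:30–16:00: 14:15–15:45.
Windows ≥ 90 min: 14:15–15:45.
Latest start in the last window 14:15–15:45 is 15:45 − 90 min = 14:15.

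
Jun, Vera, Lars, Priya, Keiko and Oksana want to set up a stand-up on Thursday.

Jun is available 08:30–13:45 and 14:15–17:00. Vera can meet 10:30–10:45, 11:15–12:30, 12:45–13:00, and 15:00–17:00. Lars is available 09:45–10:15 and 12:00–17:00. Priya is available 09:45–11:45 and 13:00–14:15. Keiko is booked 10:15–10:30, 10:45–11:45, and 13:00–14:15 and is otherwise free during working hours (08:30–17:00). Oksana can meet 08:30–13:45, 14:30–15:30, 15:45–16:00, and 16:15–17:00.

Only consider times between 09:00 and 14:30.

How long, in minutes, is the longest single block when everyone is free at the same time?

0 minutes

Keiko free within 08:30–17:00: 08:30–10:15, 10:30–10:45, 11:45–13:00, 14:15–17:00.
Jun ∩ Vera: 10:30–10:45, 11:15–12:30, 12:45–13:00, 15:00–17:00.
Jun ∩ Vera ∩ Lars: 12:00–12:30, 12:45–13:00, 15:00–17:00.
Jun ∩ Vera ∩ Lars ∩ Priya: (none).
Jun ∩ Vera ∩ Lars ∩ Priya ∩ Keiko: (none).
Jun ∩ Vera ∩ Lars ∩ Priya ∩ Keiko ∩ Oksana: (none).
Restricted to 09:00–14:30: (none).
No common window.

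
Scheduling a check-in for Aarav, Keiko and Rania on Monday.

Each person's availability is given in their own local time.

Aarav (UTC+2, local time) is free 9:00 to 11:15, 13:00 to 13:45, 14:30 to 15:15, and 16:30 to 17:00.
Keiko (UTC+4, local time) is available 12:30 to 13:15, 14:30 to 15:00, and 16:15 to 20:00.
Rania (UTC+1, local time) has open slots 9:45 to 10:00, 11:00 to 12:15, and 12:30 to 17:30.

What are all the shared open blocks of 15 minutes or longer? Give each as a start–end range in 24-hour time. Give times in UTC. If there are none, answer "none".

Aarav → UTC: 07:00–09:15, 11:00–11:45, 12:30–13:15, 14:30–15:00.
Keiko → UTC: 08:30–09:15, 10:30–11:00, 12:15–16:00.
Rania → UTC: 08:45–09:00, 10:00–11:15, 11:30–16:30.
Aarav ∩ Keiko: 08:30–09:15, 12:30–13:15, 14:30–15:00.
Aarav ∩ Keiko ∩ Rania: 08:45–09:00, 12:30–13:15, 14:30–15:00.
Windows ≥ 15 min: 08:45–09:00, 12:30–13:15, 14:30–15:00.

08:45–09:00, 12:30–13:15, 14:30–15:00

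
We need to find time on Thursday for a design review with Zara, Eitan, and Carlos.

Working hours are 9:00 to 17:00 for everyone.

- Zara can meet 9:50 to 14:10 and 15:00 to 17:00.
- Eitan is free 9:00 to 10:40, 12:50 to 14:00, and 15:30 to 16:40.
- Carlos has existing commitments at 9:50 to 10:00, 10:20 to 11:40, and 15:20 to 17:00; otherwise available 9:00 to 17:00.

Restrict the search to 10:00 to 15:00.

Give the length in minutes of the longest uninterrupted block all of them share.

70 minutes

Carlos free within 09:00–17:00: 09:00–09:50, 10:00–10:20, 11:40–15:20.
Zara ∩ Eitan: 09:50–10:40, 12:50–14:00, 15:30–16:40.
Zara ∩ Eitan ∩ Carlos: 10:00–10:20, 12:50–14:00.
Restricted to 10:00–15:00: 10:00–10:20, 12:50–14:00.
Common window lengths: 20, 70 min; longest is 70.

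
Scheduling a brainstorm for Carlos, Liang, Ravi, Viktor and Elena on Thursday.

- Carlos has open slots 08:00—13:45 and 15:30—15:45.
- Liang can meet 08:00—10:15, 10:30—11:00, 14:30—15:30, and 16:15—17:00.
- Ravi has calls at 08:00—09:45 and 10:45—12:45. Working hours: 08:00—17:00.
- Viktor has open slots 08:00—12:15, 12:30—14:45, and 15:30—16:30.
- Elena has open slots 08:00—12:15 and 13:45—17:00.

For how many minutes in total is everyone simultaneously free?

Ravi free within 08:00–17:00: 09:45–10:45, 12:45–17:00.
Carlos ∩ Liang: 08:00–10:15, 10:30–11:00.
Carlos ∩ Liang ∩ Ravi: 09:45–10:15, 10:30–10:45.
Carlos ∩ Liang ∩ Ravi ∩ Viktor: 09:45–10:15, 10:30–10:45.
Carlos ∩ Liang ∩ Ravi ∩ Viktor ∩ Elena: 09:45–10:15, 10:30–10:45.
Total common minutes: 30 + 15 = 45.

45 minutes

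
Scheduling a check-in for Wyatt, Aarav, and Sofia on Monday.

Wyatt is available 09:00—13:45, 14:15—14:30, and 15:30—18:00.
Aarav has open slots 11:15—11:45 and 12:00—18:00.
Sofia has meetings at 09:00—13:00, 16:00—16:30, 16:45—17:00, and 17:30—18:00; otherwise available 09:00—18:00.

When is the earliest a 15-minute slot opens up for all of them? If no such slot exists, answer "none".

13:00

Sofia free within 09:00–18:00: 13:00–16:00, 16:30–16:45, 17:00–17:30.
Wyatt ∩ Aarav: 11:15–11:45, 12:00–13:45, 14:15–14:30, 15:30–18:00.
Wyatt ∩ Aarav ∩ Sofia: 13:00–13:45, 14:15–14:30, 15:30–16:00, 16:30–16:45, 17:00–17:30.
Windows ≥ 15 min: 13:00–13:45, 14:15–14:30, 15:30–16:00, 16:30–16:45, 17:00–17:30.
Earliest such window starts at 13:00.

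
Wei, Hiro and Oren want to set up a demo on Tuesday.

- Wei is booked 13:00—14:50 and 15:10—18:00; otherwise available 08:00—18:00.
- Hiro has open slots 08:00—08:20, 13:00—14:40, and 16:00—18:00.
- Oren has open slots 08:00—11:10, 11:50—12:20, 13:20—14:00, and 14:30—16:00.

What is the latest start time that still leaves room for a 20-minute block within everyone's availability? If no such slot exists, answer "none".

Wei free within 08:00–18:00: 08:00–13:00, 14:50–15:10.
Wei ∩ Hiro: 08:00–08:20.
Wei ∩ Hiro ∩ Oren: 08:00–08:20.
Windows ≥ 20 min: 08:00–08:20.
Latest start in the last window 08:00–08:20 is 08:20 − 20 min = 08:00.

08:00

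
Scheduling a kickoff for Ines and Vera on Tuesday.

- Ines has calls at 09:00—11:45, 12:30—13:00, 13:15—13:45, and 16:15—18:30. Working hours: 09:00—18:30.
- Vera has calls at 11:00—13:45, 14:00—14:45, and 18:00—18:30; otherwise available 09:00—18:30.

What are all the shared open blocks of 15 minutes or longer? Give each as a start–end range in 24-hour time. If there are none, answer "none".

13:45–14:00, 14:45–16:15

Ines free within 09:00–18:30: 11:45–12:30, 13:00–13:15, 13:45–16:15.
Vera free within 09:00–18:30: 09:00–11:00, 13:45–14:00, 14:45–18:00.
Ines ∩ Vera: 13:45–14:00, 14:45–16:15.
Windows ≥ 15 min: 13:45–14:00, 14:45–16:15.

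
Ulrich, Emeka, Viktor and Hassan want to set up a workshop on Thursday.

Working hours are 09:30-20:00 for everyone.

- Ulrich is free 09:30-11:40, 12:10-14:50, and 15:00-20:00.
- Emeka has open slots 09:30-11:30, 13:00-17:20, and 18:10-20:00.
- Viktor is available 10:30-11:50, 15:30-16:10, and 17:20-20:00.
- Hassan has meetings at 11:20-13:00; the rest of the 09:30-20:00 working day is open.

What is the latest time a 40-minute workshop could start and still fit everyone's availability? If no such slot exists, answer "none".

Hassan free within 09:30–20:00: 09:30–11:20, 13:00–20:00.
Ulrich ∩ Emeka: 09:30–11:30, 13:00–14:50, 15:00–17:20, 18:10–20:00.
Ulrich ∩ Emeka ∩ Viktor: 10:30–11:30, 15:30–16:10, 18:10–20:00.
Ulrich ∩ Emeka ∩ Viktor ∩ Hassan: 10:30–11:20, 15:30–16:10, 18:10–20:00.
Windows ≥ 40 min: 10:30–11:20, 15:30–16:10, 18:10–20:00.
Latest start in the last window 18:10–20:00 is 20:00 − 40 min = 19:20.

19:20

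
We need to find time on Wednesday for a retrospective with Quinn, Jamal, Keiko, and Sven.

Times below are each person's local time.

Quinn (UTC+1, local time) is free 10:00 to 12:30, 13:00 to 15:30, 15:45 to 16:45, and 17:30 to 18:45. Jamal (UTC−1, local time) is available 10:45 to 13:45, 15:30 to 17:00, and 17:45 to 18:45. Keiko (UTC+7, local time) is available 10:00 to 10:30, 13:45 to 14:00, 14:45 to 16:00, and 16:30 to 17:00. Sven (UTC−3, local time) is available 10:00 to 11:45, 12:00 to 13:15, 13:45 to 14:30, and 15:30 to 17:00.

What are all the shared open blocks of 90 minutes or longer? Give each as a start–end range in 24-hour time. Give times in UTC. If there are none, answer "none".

Quinn → UTC: 09:00–11:30, 12:00–14:30, 14:45–15:45, 16:30–17:45.
Jamal → UTC: 11:45–14:45, 16:30–18:00, 18:45–19:45.
Keiko → UTC: 03:00–03:30, 06:45–07:00, 07:45–09:00, 09:30–10:00.
Sven → UTC: 13:00–14:45, 15:00–16:15, 16:45–17:30, 18:30–20:00.
Quinn ∩ Jamal: 12:00–14:30, 16:30–17:45.
Quinn ∩ Jamal ∩ Keiko: (none).
Quinn ∩ Jamal ∩ Keiko ∩ Sven: (none).
Windows ≥ 90 min: (none).

none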